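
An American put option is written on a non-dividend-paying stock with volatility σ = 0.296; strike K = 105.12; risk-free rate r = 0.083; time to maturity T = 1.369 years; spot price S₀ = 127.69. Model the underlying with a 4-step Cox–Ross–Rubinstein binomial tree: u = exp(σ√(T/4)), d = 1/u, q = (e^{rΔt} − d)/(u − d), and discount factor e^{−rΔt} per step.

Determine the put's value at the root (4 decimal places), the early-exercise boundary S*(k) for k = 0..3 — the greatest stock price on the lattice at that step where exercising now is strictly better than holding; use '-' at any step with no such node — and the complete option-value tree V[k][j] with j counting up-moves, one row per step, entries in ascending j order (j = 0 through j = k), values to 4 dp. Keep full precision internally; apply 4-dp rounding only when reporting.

price = 4.7020
boundary = - - - 75.9524
tree:
4.7020
8.9518 1.3270
16.5282 2.9654 0.0000
29.1676 6.6266 0.0000 0.0000
41.2442 14.8078 0.0000 0.0000 0.0000

Δt=0.34225, u=1.18906, d=0.84100, q=0.53960, disc=e^(-rΔt)=0.97199
k=4 terminal: V=max(K-S,0) → 41.2442 14.8078 0.0000 0.0000 0.0000
k=3: j=0 S=75.9524 intr=29.1676 cont=26.2235 V=29.1676[EX]; j=1 S=107.3870 intr=0.0000 cont=6.6266 V=6.6266[hold]; j=2 S=151.8316 intr=0.0000 cont=0.0000 V=0.0000[hold]; j=3 S=214.6705 intr=0.0000 cont=0.0000 V=0.0000[hold]  S*(3)=75.9524
k=2: j=0 S=90.3122 intr=14.8078 cont=16.5282 V=16.5282[hold]; j=1 S=127.6900 intr=0.0000 cont=2.9654 V=2.9654[hold]; j=2 S=180.5374 intr=0.0000 cont=0.0000 V=0.0000[hold]  S*(2)=-
k=1: j=0 S=107.3870 intr=0.0000 cont=8.9518 V=8.9518[hold]; j=1 S=151.8316 intr=0.0000 cont=1.3270 V=1.3270[hold]  S*(1)=-
k=0: j=0 S=127.6900 intr=0.0000 cont=4.7020 V=4.7020[hold]  S*(0)=-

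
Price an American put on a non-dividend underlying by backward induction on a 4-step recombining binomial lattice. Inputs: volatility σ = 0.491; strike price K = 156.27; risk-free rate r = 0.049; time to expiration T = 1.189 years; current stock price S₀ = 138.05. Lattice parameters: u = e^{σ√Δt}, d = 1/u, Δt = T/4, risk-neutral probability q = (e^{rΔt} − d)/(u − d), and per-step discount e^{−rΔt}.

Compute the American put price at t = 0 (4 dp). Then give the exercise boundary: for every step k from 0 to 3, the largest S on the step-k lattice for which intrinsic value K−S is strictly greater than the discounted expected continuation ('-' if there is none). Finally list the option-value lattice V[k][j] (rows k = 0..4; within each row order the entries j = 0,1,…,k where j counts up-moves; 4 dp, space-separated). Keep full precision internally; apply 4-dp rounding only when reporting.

params: Δt=0.29725 u=1.30695 d=0.76514 q=0.46055 e^(-rΔt)=0.98554
t_4 payoffs: 108.9548 75.4501 18.2200 0.0000 0.0000
t_3: node(3,0) S=61.8385 payoff=94.4315 vs cont=92.1718 → 94.4315 [stop]  node(3,1) S=105.6276 payoff=50.6424 vs cont=48.3828 → 50.6424 [stop]  node(3,2) S=180.4245 payoff=0.0000 vs cont=9.6866 → 9.6866 [wait]  node(3,3) S=308.1864 payoff=0.0000 vs cont=0.0000 → 0.0000 [wait]  ⇒ S*(3)=105.6276
t_2: node(2,0) S=80.8199 payoff=75.4501 vs cont=73.1905 → 75.4501 [stop]  node(2,1) S=138.0500 payoff=18.2200 vs cont=31.3206 → 31.3206 [wait]  node(2,2) S=235.8058 payoff=0.0000 vs cont=5.1499 → 5.1499 [wait]  ⇒ S*(2)=80.8199
t_1: node(1,0) S=105.6276 payoff=50.6424 vs cont=54.3291 → 54.3291 [wait]  node(1,1) S=180.4245 payoff=0.0000 vs cont=18.9890 → 18.9890 [wait]  ⇒ S*(1)=-
t_0: node(0,0) S=138.0500 payoff=18.2200 vs cont=37.5029 → 37.5029 [wait]  ⇒ S*(0)=-

price = 37.5029
boundary = - - 80.8199 105.6276
tree:
37.5029
54.3291 18.9890
75.4501 31.3206 5.1499
94.4315 50.6424 9.6866 0.0000
108.9548 75.4501 18.2200 0.0000 0.0000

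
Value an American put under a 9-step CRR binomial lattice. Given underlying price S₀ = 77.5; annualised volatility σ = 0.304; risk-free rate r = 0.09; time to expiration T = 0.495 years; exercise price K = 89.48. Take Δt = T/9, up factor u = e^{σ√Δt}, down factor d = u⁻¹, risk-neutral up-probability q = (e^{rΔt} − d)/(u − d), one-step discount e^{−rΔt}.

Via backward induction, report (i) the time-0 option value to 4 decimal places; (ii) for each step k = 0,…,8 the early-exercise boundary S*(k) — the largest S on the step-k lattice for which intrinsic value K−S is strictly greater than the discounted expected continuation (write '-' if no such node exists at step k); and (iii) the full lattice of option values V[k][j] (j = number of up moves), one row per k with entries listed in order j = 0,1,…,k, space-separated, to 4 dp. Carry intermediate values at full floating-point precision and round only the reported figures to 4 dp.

price = 12.9890
boundary = - 72.1671 67.2011 72.1671 67.2011 72.1671 67.2011 72.1671 77.5000
tree:
12.9890
17.3129 9.0733
22.2789 12.7396 5.7347
26.9032 17.3129 8.5886 3.1230
31.2092 22.2789 12.4339 5.0780 1.3262
35.2190 26.9032 17.3129 7.9942 2.4019 0.3338
38.9528 31.2092 22.2789 12.0790 4.2540 0.6944 0.0000
42.4297 35.2190 26.9032 17.3129 7.3044 1.4446 0.0000 0.0000
45.6673 38.9528 31.2092 22.2789 11.9800 3.0055 0.0000 0.0000 0.0000
48.6822 42.4297 35.2190 26.9032 17.3129 6.2530 0.0000 0.0000 0.0000 0.0000

Δt=0.05500, u=1.07390, d=0.93119, q=0.51696, disc=e^(-rΔt)=0.99506
k=9 terminal: V=max(K-S,0) → 48.6822 42.4297 35.2190 26.9032 17.3129 6.2530 0.0000 0.0000 0.0000 0.0000
k=8: j=0 S=43.8127 intr=45.6673 cont=45.2255 V=45.6673[EX]; j=1 S=50.5272 intr=38.9528 cont=38.5110 V=38.9528[EX]; j=2 S=58.2708 intr=31.2092 cont=30.7674 V=31.2092[EX]; j=3 S=67.2011 intr=22.2789 cont=21.8371 V=22.2789[EX]; j=4 S=77.5000 intr=11.9800 cont=11.5382 V=11.9800[EX]; j=5 S=89.3773 intr=0.1027 cont=3.0055 V=3.0055[hold]; j=6 S=103.0748 intr=0.0000 cont=0.0000 V=0.0000[hold]; j=7 S=118.8716 intr=0.0000 cont=0.0000 V=0.0000[hold]; j=8 S=137.0893 intr=0.0000 cont=0.0000 V=0.0000[hold]  S*(8)=77.5000
k=7: j=0 S=47.0503 intr=42.4297 cont=41.9878 V=42.4297[EX]; j=1 S=54.2610 intr=35.2190 cont=34.7771 V=35.2190[EX]; j=2 S=62.5768 intr=26.9032 cont=26.4613 V=26.9032[EX]; j=3 S=72.1671 intr=17.3129 cont=16.8711 V=17.3129[EX]; j=4 S=83.2270 intr=6.2530 cont=7.3044 V=7.3044[hold]; j=5 S=95.9820 intr=0.0000 cont=1.4446 V=1.4446[hold]; j=6 S=110.6918 intr=0.0000 cont=0.0000 V=0.0000[hold]; j=7 S=127.6559 intr=0.0000 cont=0.0000 V=0.0000[hold]  S*(7)=72.1671
k=6: j=0 S=50.5272 intr=38.9528 cont=38.5110 V=38.9528[EX]; j=1 S=58.2708 intr=31.2092 cont=30.7674 V=31.2092[EX]; j=2 S=67.2011 intr=22.2789 cont=21.8371 V=22.2789[EX]; j=3 S=77.5000 intr=11.9800 cont=12.0790 V=12.0790[hold]; j=4 S=89.3773 intr=0.1027 cont=4.2540 V=4.2540[hold]; j=5 S=103.0748 intr=0.0000 cont=0.6944 V=0.6944[hold]; j=6 S=118.8716 intr=0.0000 cont=0.0000 V=0.0000[hold]  S*(6)=67.2011
k=5: j=0 S=54.2610 intr=35.2190 cont=34.7771 V=35.2190[EX]; j=1 S=62.5768 intr=26.9032 cont=26.4613 V=26.9032[EX]; j=2 S=72.1671 intr=17.3129 cont=16.9220 V=17.3129[EX]; j=3 S=83.2270 intr=6.2530 cont=7.9942 V=7.9942[hold]; j=4 S=95.9820 intr=0.0000 cont=2.4019 V=2.4019[hold]; j=5 S=110.6918 intr=0.0000 cont=0.3338 V=0.3338[hold]  S*(5)=72.1671
k=4: j=0 S=58.2708 intr=31.2092 cont=30.7674 V=31.2092[EX]; j=1 S=67.2011 intr=22.2789 cont=21.8371 V=22.2789[EX]; j=2 S=77.5000 intr=11.9800 cont=12.4339 V=12.4339[hold]; j=3 S=89.3773 intr=0.1027 cont=5.0780 V=5.0780[hold]; j=4 S=103.0748 intr=0.0000 cont=1.3262 V=1.3262[hold]  S*(4)=67.2011
k=3: j=0 S=62.5768 intr=26.9032 cont=26.4613 V=26.9032[EX]; j=1 S=72.1671 intr=17.3129 cont=17.1046 V=17.3129[EX]; j=2 S=83.2270 intr=6.2530 cont=8.5886 V=8.5886[hold]; j=3 S=95.9820 intr=0.0000 cont=3.1230 V=3.1230[hold]  S*(3)=72.1671
k=2: j=0 S=67.2011 intr=22.2789 cont=21.8371 V=22.2789[EX]; j=1 S=77.5000 intr=11.9800 cont=12.7396 V=12.7396[hold]; j=2 S=89.3773 intr=0.1027 cont=5.7347 V=5.7347[hold]  S*(2)=67.2011
k=1: j=0 S=72.1671 intr=17.3129 cont=17.2619 V=17.3129[EX]; j=1 S=83.2270 intr=6.2530 cont=9.0733 V=9.0733[hold]  S*(1)=72.1671
k=0: j=0 S=77.5000 intr=11.9800 cont=12.9890 V=12.9890[hold]  S*(0)=-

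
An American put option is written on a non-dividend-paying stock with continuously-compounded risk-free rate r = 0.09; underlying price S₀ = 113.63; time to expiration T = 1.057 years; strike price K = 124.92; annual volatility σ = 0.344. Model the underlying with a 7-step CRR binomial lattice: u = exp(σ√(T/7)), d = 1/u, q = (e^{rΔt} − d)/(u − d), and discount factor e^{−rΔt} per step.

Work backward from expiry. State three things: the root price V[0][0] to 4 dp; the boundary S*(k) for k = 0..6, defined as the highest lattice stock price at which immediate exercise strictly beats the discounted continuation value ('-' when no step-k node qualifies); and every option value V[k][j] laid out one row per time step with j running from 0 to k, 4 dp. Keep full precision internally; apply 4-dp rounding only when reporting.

Δt=0.15100  u=1.14302  d=0.87488  q=0.51766  discount=0.98650
step 7 (expiry): payoffs max(K−S,0) = 80.3425 66.6797 48.8293 25.5079 0.0000 0.0000 0.0000 0.0000
step 6: (k=6,j=0): S=50.9530, (K−S)⁺=73.9670, hold=72.2808 ⇒ V=73.9670 exercise | (k=6,j=1): S=66.5698, (K−S)⁺=58.3502, hold=56.6640 ⇒ V=58.3502 exercise | (k=6,j=2): S=86.9732, (K−S)⁺=37.9468, hold=36.2607 ⇒ V=37.9468 exercise | (k=6,j=3): S=113.6300, (K−S)⁺=11.2900, hold=12.1375 ⇒ V=12.1375 continue | (k=6,j=4): S=148.4570, (K−S)⁺=0.0000, hold=0.0000 ⇒ V=0.0000 continue | (k=6,j=5): S=193.9584, (K−S)⁺=0.0000, hold=0.0000 ⇒ V=0.0000 continue | (k=6,j=6): S=253.4056, (K−S)⁺=0.0000, hold=0.0000 ⇒ V=0.0000 continue  boundary S*=86.9732
step 5: (k=5,j=0): S=58.2403, (K−S)⁺=66.6797, hold=64.9935 ⇒ V=66.6797 exercise | (k=5,j=1): S=76.0907, (K−S)⁺=48.8293, hold=47.1432 ⇒ V=48.8293 exercise | (k=5,j=2): S=99.4121, (K−S)⁺=25.5079, hold=24.2545 ⇒ V=25.5079 exercise | (k=5,j=3): S=129.8814, (K−S)⁺=0.0000, hold=5.7754 ⇒ V=5.7754 continue | (k=5,j=4): S=169.6894, (K−S)⁺=0.0000, hold=0.0000 ⇒ V=0.0000 continue | (k=5,j=5): S=221.6983, (K−S)⁺=0.0000, hold=0.0000 ⇒ V=0.0000 continue  boundary S*=99.4121
step 4: (k=4,j=0): S=66.5698, (K−S)⁺=58.3502, hold=56.6640 ⇒ V=58.3502 exercise | (k=4,j=1): S=86.9732, (K−S)⁺=37.9468, hold=36.2607 ⇒ V=37.9468 exercise | (k=4,j=2): S=113.6300, (K−S)⁺=11.2900, hold=15.0868 ⇒ V=15.0868 continue | (k=4,j=3): S=148.4570, (K−S)⁺=0.0000, hold=2.7481 ⇒ V=2.7481 continue | (k=4,j=4): S=193.9584, (K−S)⁺=0.0000, hold=0.0000 ⇒ V=0.0000 continue  boundary S*=86.9732
step 3: (k=3,j=0): S=76.0907, (K−S)⁺=48.8293, hold=47.1432 ⇒ V=48.8293 exercise | (k=3,j=1): S=99.4121, (K−S)⁺=25.5079, hold=25.7606 ⇒ V=25.7606 continue | (k=3,j=2): S=129.8814, (K−S)⁺=0.0000, hold=8.5821 ⇒ V=8.5821 continue | (k=3,j=3): S=169.6894, (K−S)⁺=0.0000, hold=1.3076 ⇒ V=1.3076 continue  boundary S*=76.0907
step 2: (k=2,j=0): S=86.9732, (K−S)⁺=37.9468, hold=36.3897 ⇒ V=37.9468 exercise | (k=2,j=1): S=113.6300, (K−S)⁺=11.2900, hold=16.6404 ⇒ V=16.6404 continue | (k=2,j=2): S=148.4570, (K−S)⁺=0.0000, hold=4.7514 ⇒ V=4.7514 continue  boundary S*=86.9732
step 1: (k=1,j=0): S=99.4121, (K−S)⁺=25.5079, hold=26.5540 ⇒ V=26.5540 continue | (k=1,j=1): S=129.8814, (K−S)⁺=0.0000, hold=10.3444 ⇒ V=10.3444 continue  boundary S*=-
step 0: (k=0,j=0): S=113.6300, (K−S)⁺=11.2900, hold=17.9178 ⇒ V=17.9178 continue  boundary S*=-

price = 17.9178
boundary = - - 86.9732 76.0907 86.9732 99.4121 86.9732
tree:
17.9178
26.5540 10.3444
37.9468 16.6404 4.7514
48.8293 25.7606 8.5821 1.3076
58.3502 37.9468 15.0868 2.7481 0.0000
66.6797 48.8293 25.5079 5.7754 0.0000 0.0000
73.9670 58.3502 37.9468 12.1375 0.0000 0.0000 0.0000
80.3425 66.6797 48.8293 25.5079 0.0000 0.0000 0.0000 0.0000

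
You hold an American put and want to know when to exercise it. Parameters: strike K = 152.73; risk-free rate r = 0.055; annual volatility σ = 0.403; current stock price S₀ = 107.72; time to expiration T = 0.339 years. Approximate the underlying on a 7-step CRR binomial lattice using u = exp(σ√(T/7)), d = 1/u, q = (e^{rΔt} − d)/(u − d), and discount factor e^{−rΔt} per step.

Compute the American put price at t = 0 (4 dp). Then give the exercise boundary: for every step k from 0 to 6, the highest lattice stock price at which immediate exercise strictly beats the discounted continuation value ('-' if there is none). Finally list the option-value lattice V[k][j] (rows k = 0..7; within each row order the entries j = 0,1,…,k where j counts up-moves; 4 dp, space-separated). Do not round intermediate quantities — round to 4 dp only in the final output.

price = 45.0100
boundary = 107.7200 98.5781 107.7200 98.5781 107.7200 117.7097 128.6258
tree:
45.0100
54.1519 35.6796
62.5180 45.0100 26.2719
70.1740 54.1519 35.1496 17.2791
77.1803 62.5180 45.0100 25.1937 9.2286
83.5920 70.1740 54.1519 35.0203 15.2188 3.1148
89.4596 77.1803 62.5180 45.0100 24.1042 6.1584 0.0000
94.8291 83.5920 70.1740 54.1519 35.0203 12.1757 0.0000 0.0000

params: Δt=0.04843 u=1.09274 d=0.91513 q=0.49286 e^(-rΔt)=0.99734
t_7 payoffs: 94.8291 83.5920 70.1740 54.1519 35.0203 12.1757 0.0000 0.0000
t_6: node(6,0) S=63.2704 payoff=89.4596 vs cont=89.0533 → 89.4596 [stop]  node(6,1) S=75.5497 payoff=77.1803 vs cont=76.7740 → 77.1803 [stop]  node(6,2) S=90.2120 payoff=62.5180 vs cont=62.1117 → 62.5180 [stop]  node(6,3) S=107.7200 payoff=45.0100 vs cont=44.6037 → 45.0100 [stop]  node(6,4) S=128.6258 payoff=24.1042 vs cont=23.6979 → 24.1042 [stop]  node(6,5) S=153.5890 payoff=0.0000 vs cont=6.1584 → 6.1584 [wait]  node(6,6) S=183.3968 payoff=0.0000 vs cont=0.0000 → 0.0000 [wait]  ⇒ S*(6)=128.6258
t_5: node(5,0) S=69.1380 payoff=83.5920 vs cont=83.1857 → 83.5920 [stop]  node(5,1) S=82.5560 payoff=70.1740 vs cont=69.7677 → 70.1740 [stop]  node(5,2) S=98.5781 payoff=54.1519 vs cont=53.7456 → 54.1519 [stop]  node(5,3) S=117.7097 payoff=35.0203 vs cont=34.6140 → 35.0203 [stop]  node(5,4) S=140.5543 payoff=12.1757 vs cont=15.2188 → 15.2188 [wait]  node(5,5) S=167.8324 payoff=0.0000 vs cont=3.1148 → 3.1148 [wait]  ⇒ S*(5)=117.7097
t_4: node(4,0) S=75.5497 payoff=77.1803 vs cont=76.7740 → 77.1803 [stop]  node(4,1) S=90.2120 payoff=62.5180 vs cont=62.1117 → 62.5180 [stop]  node(4,2) S=107.7200 payoff=45.0100 vs cont=44.6037 → 45.0100 [stop]  node(4,3) S=128.6258 payoff=24.1042 vs cont=25.1937 → 25.1937 [wait]  node(4,4) S=153.5890 payoff=0.0000 vs cont=9.2286 → 9.2286 [wait]  ⇒ S*(4)=107.7200
t_3: node(3,0) S=82.5560 payoff=70.1740 vs cont=69.7677 → 70.1740 [stop]  node(3,1) S=98.5781 payoff=54.1519 vs cont=53.7456 → 54.1519 [stop]  node(3,2) S=117.7097 payoff=35.0203 vs cont=35.1496 → 35.1496 [wait]  node(3,3) S=140.5543 payoff=12.1757 vs cont=17.2791 → 17.2791 [wait]  ⇒ S*(3)=98.5781
t_2: node(2,0) S=90.2120 payoff=62.5180 vs cont=62.1117 → 62.5180 [stop]  node(2,1) S=107.7200 payoff=45.0100 vs cont=44.6673 → 45.0100 [stop]  node(2,2) S=128.6258 payoff=24.1042 vs cont=26.2719 → 26.2719 [wait]  ⇒ S*(2)=107.7200
t_1: node(1,0) S=98.5781 payoff=54.1519 vs cont=53.7456 → 54.1519 [stop]  node(1,1) S=117.7097 payoff=35.0203 vs cont=35.6796 → 35.6796 [wait]  ⇒ S*(1)=98.5781
t_0: node(0,0) S=107.7200 payoff=45.0100 vs cont=44.9278 → 45.0100 [stop]  ⇒ S*(0)=107.7200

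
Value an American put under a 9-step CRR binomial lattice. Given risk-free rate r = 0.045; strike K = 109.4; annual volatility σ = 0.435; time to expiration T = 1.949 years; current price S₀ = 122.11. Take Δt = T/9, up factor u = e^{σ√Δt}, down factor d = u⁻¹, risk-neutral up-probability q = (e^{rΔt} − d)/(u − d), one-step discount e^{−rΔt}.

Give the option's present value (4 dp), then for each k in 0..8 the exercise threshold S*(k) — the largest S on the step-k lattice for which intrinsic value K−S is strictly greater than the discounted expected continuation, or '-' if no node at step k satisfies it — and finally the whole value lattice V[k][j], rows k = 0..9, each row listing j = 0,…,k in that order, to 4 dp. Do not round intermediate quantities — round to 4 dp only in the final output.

params: Δt=0.21656 u=1.22437 d=0.81674 q=0.47359 e^(-rΔt)=0.99030
t_9 payoffs: 89.6519 79.7958 65.0206 42.8713 9.6674 0.0000 0.0000 0.0000 0.0000 0.0000
t_8: node(8,0) S=24.1790 payoff=85.2210 vs cont=84.1600 → 85.2210 [stop]  node(8,1) S=36.2466 payoff=73.1534 vs cont=72.0925 → 73.1534 [stop]  node(8,2) S=54.3369 payoff=55.0631 vs cont=54.0021 → 55.0631 [stop]  node(8,3) S=81.4560 payoff=27.9440 vs cont=26.8831 → 27.9440 [stop]  node(8,4) S=122.1100 payoff=0.0000 vs cont=5.0397 → 5.0397 [wait]  node(8,5) S=183.0540 payoff=0.0000 vs cont=0.0000 → 0.0000 [wait]  node(8,6) S=274.4147 payoff=0.0000 vs cont=0.0000 → 0.0000 [wait]  node(8,7) S=411.3727 payoff=0.0000 vs cont=0.0000 → 0.0000 [wait]  node(8,8) S=616.6852 payoff=0.0000 vs cont=0.0000 → 0.0000 [wait]  ⇒ S*(8)=81.4560
t_7: node(7,0) S=29.6042 payoff=79.7958 vs cont=78.7349 → 79.7958 [stop]  node(7,1) S=44.3794 payoff=65.0206 vs cont=63.9597 → 65.0206 [stop]  node(7,2) S=66.5287 payoff=42.8713 vs cont=41.8104 → 42.8713 [stop]  node(7,3) S=99.7326 payoff=9.6674 vs cont=16.9310 → 16.9310 [wait]  node(7,4) S=149.5083 payoff=0.0000 vs cont=2.6272 → 2.6272 [wait]  node(7,5) S=224.1266 payoff=0.0000 vs cont=0.0000 → 0.0000 [wait]  node(7,6) S=335.9862 payoff=0.0000 vs cont=0.0000 → 0.0000 [wait]  node(7,7) S=503.6740 payoff=0.0000 vs cont=0.0000 → 0.0000 [wait]  ⇒ S*(7)=66.5287
t_6: node(6,0) S=36.2466 payoff=73.1534 vs cont=72.0925 → 73.1534 [stop]  node(6,1) S=54.3369 payoff=55.0631 vs cont=54.0021 → 55.0631 [stop]  node(6,2) S=81.4560 payoff=27.9440 vs cont=30.2897 → 30.2897 [wait]  node(6,3) S=122.1100 payoff=0.0000 vs cont=10.0584 → 10.0584 [wait]  node(6,4) S=183.0540 payoff=0.0000 vs cont=1.3696 → 1.3696 [wait]  node(6,5) S=274.4147 payoff=0.0000 vs cont=0.0000 → 0.0000 [wait]  node(6,6) S=411.3727 payoff=0.0000 vs cont=0.0000 → 0.0000 [wait]  ⇒ S*(6)=54.3369
t_5: node(5,0) S=44.3794 payoff=65.0206 vs cont=63.9597 → 65.0206 [stop]  node(5,1) S=66.5287 payoff=42.8713 vs cont=42.9105 → 42.9105 [wait]  node(5,2) S=99.7326 payoff=9.6674 vs cont=20.5075 → 20.5075 [wait]  node(5,3) S=149.5083 payoff=0.0000 vs cont=5.8858 → 5.8858 [wait]  node(5,4) S=224.1266 payoff=0.0000 vs cont=0.7140 → 0.7140 [wait]  node(5,5) S=335.9862 payoff=0.0000 vs cont=0.0000 → 0.0000 [wait]  ⇒ S*(5)=44.3794
t_4: node(4,0) S=54.3369 payoff=55.0631 vs cont=54.0205 → 55.0631 [stop]  node(4,1) S=81.4560 payoff=27.9440 vs cont=31.9875 → 31.9875 [wait]  node(4,2) S=122.1100 payoff=0.0000 vs cont=13.4512 → 13.4512 [wait]  node(4,3) S=183.0540 payoff=0.0000 vs cont=3.4032 → 3.4032 [wait]  node(4,4) S=274.4147 payoff=0.0000 vs cont=0.3722 → 0.3722 [wait]  ⇒ S*(4)=54.3369
t_3: node(3,0) S=66.5287 payoff=42.8713 vs cont=43.7067 → 43.7067 [wait]  node(3,1) S=99.7326 payoff=9.6674 vs cont=22.9838 → 22.9838 [wait]  node(3,2) S=149.5083 payoff=0.0000 vs cont=8.6083 → 8.6083 [wait]  node(3,3) S=224.1266 payoff=0.0000 vs cont=1.9487 → 1.9487 [wait]  ⇒ S*(3)=-
t_2: node(2,0) S=81.4560 payoff=27.9440 vs cont=33.5639 → 33.5639 [wait]  node(2,1) S=122.1100 payoff=0.0000 vs cont=16.0189 → 16.0189 [wait]  node(2,2) S=183.0540 payoff=0.0000 vs cont=5.4015 → 5.4015 [wait]  ⇒ S*(2)=-
t_1: node(1,0) S=99.7326 payoff=9.6674 vs cont=25.0099 → 25.0099 [wait]  node(1,1) S=149.5083 payoff=0.0000 vs cont=10.8840 → 10.8840 [wait]  ⇒ S*(1)=-
t_0: node(0,0) S=122.1100 payoff=0.0000 vs cont=18.1424 → 18.1424 [wait]  ⇒ S*(0)=-

price = 18.1424
boundary = - - - - 54.3369 44.3794 54.3369 66.5287 81.4560
tree:
18.1424
25.0099 10.8840
33.5639 16.0189 5.4015
43.7067 22.9838 8.6083 1.9487
55.0631 31.9875 13.4512 3.4032 0.3722
65.0206 42.9105 20.5075 5.8858 0.7140 0.0000
73.1534 55.0631 30.2897 10.0584 1.3696 0.0000 0.0000
79.7958 65.0206 42.8713 16.9310 2.6272 0.0000 0.0000 0.0000
85.2210 73.1534 55.0631 27.9440 5.0397 0.0000 0.0000 0.0000 0.0000
89.6519 79.7958 65.0206 42.8713 9.6674 0.0000 0.0000 0.0000 0.0000 0.0000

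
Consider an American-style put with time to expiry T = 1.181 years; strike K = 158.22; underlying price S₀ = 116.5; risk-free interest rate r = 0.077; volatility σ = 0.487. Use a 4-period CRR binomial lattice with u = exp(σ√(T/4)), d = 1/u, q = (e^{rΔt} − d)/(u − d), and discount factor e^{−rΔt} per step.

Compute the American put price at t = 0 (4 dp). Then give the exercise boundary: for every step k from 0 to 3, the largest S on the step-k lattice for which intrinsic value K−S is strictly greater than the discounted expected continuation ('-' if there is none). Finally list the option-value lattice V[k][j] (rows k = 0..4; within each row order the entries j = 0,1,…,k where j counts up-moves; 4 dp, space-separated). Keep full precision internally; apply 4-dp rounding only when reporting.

price = 48.2902
boundary = - 89.4134 68.6245 89.4134
tree:
48.2902
68.8066 28.1380
89.5955 45.1109 10.8971
105.5509 68.8066 21.3220 0.0000
117.7966 89.5955 41.7200 0.0000 0.0000

Δt=0.29525, u=1.30294, d=0.76750, q=0.47717, disc=e^(-rΔt)=0.97752
k=4 terminal: V=max(K-S,0) → 117.7966 89.5955 41.7200 0.0000 0.0000
k=3: j=0 S=52.6691 intr=105.5509 cont=101.9945 V=105.5509[EX]; j=1 S=89.4134 intr=68.8066 cont=65.2502 V=68.8066[EX]; j=2 S=151.7921 intr=6.4279 cont=21.3220 V=21.3220[hold]; j=3 S=257.6890 intr=0.0000 cont=0.0000 V=0.0000[hold]  S*(3)=89.4134
k=2: j=0 S=68.6245 intr=89.5955 cont=86.0391 V=89.5955[EX]; j=1 S=116.5000 intr=41.7200 cont=45.1109 V=45.1109[hold]; j=2 S=197.7755 intr=0.0000 cont=10.8971 V=10.8971[hold]  S*(2)=68.6245
k=1: j=0 S=89.4134 intr=68.8066 cont=66.8319 V=68.8066[EX]; j=1 S=151.7921 intr=6.4279 cont=28.1380 V=28.1380[hold]  S*(1)=89.4134
k=0: j=0 S=116.5000 intr=41.7200 cont=48.2902 V=48.2902[hold]  S*(0)=-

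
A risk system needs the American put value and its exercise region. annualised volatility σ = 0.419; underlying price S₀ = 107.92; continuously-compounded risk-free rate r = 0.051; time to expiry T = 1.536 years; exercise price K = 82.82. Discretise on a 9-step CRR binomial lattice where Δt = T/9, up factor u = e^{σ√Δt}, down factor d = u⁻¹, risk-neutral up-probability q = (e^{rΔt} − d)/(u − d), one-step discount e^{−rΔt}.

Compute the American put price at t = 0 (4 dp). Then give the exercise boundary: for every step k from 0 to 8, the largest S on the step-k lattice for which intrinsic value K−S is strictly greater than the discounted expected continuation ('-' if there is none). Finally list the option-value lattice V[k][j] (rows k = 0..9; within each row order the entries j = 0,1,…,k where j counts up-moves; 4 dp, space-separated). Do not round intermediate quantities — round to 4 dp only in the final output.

Δt=0.17067  u=1.18898  d=0.84106  q=0.48196  discount=0.99133
step 9 (expiry): payoffs max(K−S,0) = 60.0937 50.6924 37.4020 18.6137 0.0000 0.0000 0.0000 0.0000 0.0000 0.0000
step 8: (k=8,j=0): S=27.0211, (K−S)⁺=55.7989, hold=55.0812 ⇒ V=55.7989 exercise | (k=8,j=1): S=38.1991, (K−S)⁺=44.6209, hold=43.9032 ⇒ V=44.6209 exercise | (k=8,j=2): S=54.0011, (K−S)⁺=28.8189, hold=28.1012 ⇒ V=28.8189 exercise | (k=8,j=3): S=76.3400, (K−S)⁺=6.4800, hold=9.5591 ⇒ V=9.5591 continue | (k=8,j=4): S=107.9200, (K−S)⁺=0.0000, hold=0.0000 ⇒ V=0.0000 continue | (k=8,j=5): S=152.5639, (K−S)⁺=0.0000, hold=0.0000 ⇒ V=0.0000 continue | (k=8,j=6): S=215.6758, (K−S)⁺=0.0000, hold=0.0000 ⇒ V=0.0000 continue | (k=8,j=7): S=304.8956, (K−S)⁺=0.0000, hold=0.0000 ⇒ V=0.0000 continue | (k=8,j=8): S=431.0235, (K−S)⁺=0.0000, hold=0.0000 ⇒ V=0.0000 continue  boundary S*=54.0011
step 7: (k=7,j=0): S=32.1276, (K−S)⁺=50.6924, hold=49.9747 ⇒ V=50.6924 exercise | (k=7,j=1): S=45.4180, (K−S)⁺=37.4020, hold=36.6843 ⇒ V=37.4020 exercise | (k=7,j=2): S=64.2063, (K−S)⁺=18.6137, hold=19.3672 ⇒ V=19.3672 continue | (k=7,j=3): S=90.7668, (K−S)⁺=0.0000, hold=4.9091 ⇒ V=4.9091 continue | (k=7,j=4): S=128.3148, (K−S)⁺=0.0000, hold=0.0000 ⇒ V=0.0000 continue | (k=7,j=5): S=181.3955, (K−S)⁺=0.0000, hold=0.0000 ⇒ V=0.0000 continue | (k=7,j=6): S=256.4344, (K−S)⁺=0.0000, hold=0.0000 ⇒ V=0.0000 continue | (k=7,j=7): S=362.5150, (K−S)⁺=0.0000, hold=0.0000 ⇒ V=0.0000 continue  boundary S*=45.4180
step 6: (k=6,j=0): S=38.1991, (K−S)⁺=44.6209, hold=43.9032 ⇒ V=44.6209 exercise | (k=6,j=1): S=54.0011, (K−S)⁺=28.8189, hold=28.4611 ⇒ V=28.8189 exercise | (k=6,j=2): S=76.3400, (K−S)⁺=6.4800, hold=12.2915 ⇒ V=12.2915 continue | (k=6,j=3): S=107.9200, (K−S)⁺=0.0000, hold=2.5211 ⇒ V=2.5211 continue | (k=6,j=4): S=152.5639, (K−S)⁺=0.0000, hold=0.0000 ⇒ V=0.0000 continue | (k=6,j=5): S=215.6758, (K−S)⁺=0.0000, hold=0.0000 ⇒ V=0.0000 continue | (k=6,j=6): S=304.8956, (K−S)⁺=0.0000, hold=0.0000 ⇒ V=0.0000 continue  boundary S*=54.0011
step 5: (k=5,j=0): S=45.4180, (K−S)⁺=37.4020, hold=36.6843 ⇒ V=37.4020 exercise | (k=5,j=1): S=64.2063, (K−S)⁺=18.6137, hold=20.6726 ⇒ V=20.6726 continue | (k=5,j=2): S=90.7668, (K−S)⁺=0.0000, hold=7.5168 ⇒ V=7.5168 continue | (k=5,j=3): S=128.3148, (K−S)⁺=0.0000, hold=1.2947 ⇒ V=1.2947 continue | (k=5,j=4): S=181.3955, (K−S)⁺=0.0000, hold=0.0000 ⇒ V=0.0000 continue | (k=5,j=5): S=256.4344, (K−S)⁺=0.0000, hold=0.0000 ⇒ V=0.0000 continue  boundary S*=45.4180
step 4: (k=4,j=0): S=54.0011, (K−S)⁺=28.8189, hold=29.0849 ⇒ V=29.0849 continue | (k=4,j=1): S=76.3400, (K−S)⁺=6.4800, hold=14.2079 ⇒ V=14.2079 continue | (k=4,j=2): S=107.9200, (K−S)⁺=0.0000, hold=4.4789 ⇒ V=4.4789 continue | (k=4,j=3): S=152.5639, (K−S)⁺=0.0000, hold=0.6649 ⇒ V=0.6649 continue | (k=4,j=4): S=215.6758, (K−S)⁺=0.0000, hold=0.0000 ⇒ V=0.0000 continue  boundary S*=-
step 3: (k=3,j=0): S=64.2063, (K−S)⁺=18.6137, hold=21.7248 ⇒ V=21.7248 continue | (k=3,j=1): S=90.7668, (K−S)⁺=0.0000, hold=9.4364 ⇒ V=9.4364 continue | (k=3,j=2): S=128.3148, (K−S)⁺=0.0000, hold=2.6178 ⇒ V=2.6178 continue | (k=3,j=3): S=181.3955, (K−S)⁺=0.0000, hold=0.3415 ⇒ V=0.3415 continue  boundary S*=-
step 2: (k=2,j=0): S=76.3400, (K−S)⁺=6.4800, hold=15.6654 ⇒ V=15.6654 continue | (k=2,j=1): S=107.9200, (K−S)⁺=0.0000, hold=6.0968 ⇒ V=6.0968 continue | (k=2,j=2): S=152.5639, (K−S)⁺=0.0000, hold=1.5075 ⇒ V=1.5075 continue  boundary S*=-
step 1: (k=1,j=0): S=90.7668, (K−S)⁺=0.0000, hold=10.9579 ⇒ V=10.9579 continue | (k=1,j=1): S=128.3148, (K−S)⁺=0.0000, hold=3.8513 ⇒ V=3.8513 continue  boundary S*=-
step 0: (k=0,j=0): S=107.9200, (K−S)⁺=0.0000, hold=7.4675 ⇒ V=7.4675 continue  boundary S*=-

price = 7.4675
boundary = - - - - - 45.4180 54.0011 45.4180 54.0011
tree:
7.4675
10.9579 3.8513
15.6654 6.0968 1.5075
21.7248 9.4364 2.6178 0.3415
29.0849 14.2079 4.4789 0.6649 0.0000
37.4020 20.6726 7.5168 1.2947 0.0000 0.0000
44.6209 28.8189 12.2915 2.5211 0.0000 0.0000 0.0000
50.6924 37.4020 19.3672 4.9091 0.0000 0.0000 0.0000 0.0000
55.7989 44.6209 28.8189 9.5591 0.0000 0.0000 0.0000 0.0000 0.0000
60.0937 50.6924 37.4020 18.6137 0.0000 0.0000 0.0000 0.0000 0.0000 0.0000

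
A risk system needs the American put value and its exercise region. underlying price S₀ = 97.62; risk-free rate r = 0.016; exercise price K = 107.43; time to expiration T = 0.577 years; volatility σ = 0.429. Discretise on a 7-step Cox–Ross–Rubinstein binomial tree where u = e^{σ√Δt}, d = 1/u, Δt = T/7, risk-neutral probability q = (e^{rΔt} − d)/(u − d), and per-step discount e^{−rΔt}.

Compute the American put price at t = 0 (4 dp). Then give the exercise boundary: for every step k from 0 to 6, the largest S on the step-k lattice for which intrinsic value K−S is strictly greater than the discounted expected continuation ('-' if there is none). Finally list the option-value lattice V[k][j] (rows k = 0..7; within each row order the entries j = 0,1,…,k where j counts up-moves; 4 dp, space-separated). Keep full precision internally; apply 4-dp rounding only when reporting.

price = 18.0913
boundary = - - - 67.4630 59.6451 67.4630 76.3057
tree:
18.0913
24.4521 11.0998
31.8946 16.2806 5.3951
39.9670 23.0465 8.8355 1.6012
47.7849 31.2017 14.0822 3.0516 0.0000
54.6968 39.9670 21.5846 5.8156 0.0000 0.0000
60.8078 47.7849 31.1243 11.0834 0.0000 0.0000 0.0000
66.2106 54.6968 39.9670 21.1226 0.0000 0.0000 0.0000 0.0000

params: Δt=0.08243 u=1.13107 d=0.88412 q=0.47459 e^(-rΔt)=0.99868
t_7 payoffs: 66.2106 54.6968 39.9670 21.1226 0.0000 0.0000 0.0000 0.0000
t_6: node(6,0) S=46.6222 payoff=60.8078 vs cont=60.6662 → 60.8078 [stop]  node(6,1) S=59.6451 payoff=47.7849 vs cont=47.6433 → 47.7849 [stop]  node(6,2) S=76.3057 payoff=31.1243 vs cont=30.9827 → 31.1243 [stop]  node(6,3) S=97.6200 payoff=9.8100 vs cont=11.0834 → 11.0834 [wait]  node(6,4) S=124.8880 payoff=0.0000 vs cont=0.0000 → 0.0000 [wait]  node(6,5) S=159.7727 payoff=0.0000 vs cont=0.0000 → 0.0000 [wait]  node(6,6) S=204.4018 payoff=0.0000 vs cont=0.0000 → 0.0000 [wait]  ⇒ S*(6)=76.3057
t_5: node(5,0) S=52.7332 payoff=54.6968 vs cont=54.5552 → 54.6968 [stop]  node(5,1) S=67.4630 payoff=39.9670 vs cont=39.8254 → 39.9670 [stop]  node(5,2) S=86.3074 payoff=21.1226 vs cont=21.5846 → 21.5846 [wait]  node(5,3) S=110.4154 payoff=0.0000 vs cont=5.8156 → 5.8156 [wait]  node(5,4) S=141.2576 payoff=0.0000 vs cont=0.0000 → 0.0000 [wait]  node(5,5) S=180.7148 payoff=0.0000 vs cont=0.0000 → 0.0000 [wait]  ⇒ S*(5)=67.4630
t_4: node(4,0) S=59.6451 payoff=47.7849 vs cont=47.6433 → 47.7849 [stop]  node(4,1) S=76.3057 payoff=31.1243 vs cont=31.2017 → 31.2017 [wait]  node(4,2) S=97.6200 payoff=9.8100 vs cont=14.0822 → 14.0822 [wait]  node(4,3) S=124.8880 payoff=0.0000 vs cont=3.0516 → 3.0516 [wait]  node(4,4) S=159.7727 payoff=0.0000 vs cont=0.0000 → 0.0000 [wait]  ⇒ S*(4)=59.6451
t_3: node(3,0) S=67.4630 payoff=39.9670 vs cont=39.8620 → 39.9670 [stop]  node(3,1) S=86.3074 payoff=21.1226 vs cont=23.0465 → 23.0465 [wait]  node(3,2) S=110.4154 payoff=0.0000 vs cont=8.8355 → 8.8355 [wait]  node(3,3) S=141.2576 payoff=0.0000 vs cont=1.6012 → 1.6012 [wait]  ⇒ S*(3)=67.4630
t_2: node(2,0) S=76.3057 payoff=31.1243 vs cont=31.8946 → 31.8946 [wait]  node(2,1) S=97.6200 payoff=9.8100 vs cont=16.2806 → 16.2806 [wait]  node(2,2) S=124.8880 payoff=0.0000 vs cont=5.3951 → 5.3951 [wait]  ⇒ S*(2)=-
t_1: node(1,0) S=86.3074 payoff=21.1226 vs cont=24.4521 → 24.4521 [wait]  node(1,1) S=110.4154 payoff=0.0000 vs cont=11.0998 → 11.0998 [wait]  ⇒ S*(1)=-
t_0: node(0,0) S=97.6200 payoff=9.8100 vs cont=18.0913 → 18.0913 [wait]  ⇒ S*(0)=-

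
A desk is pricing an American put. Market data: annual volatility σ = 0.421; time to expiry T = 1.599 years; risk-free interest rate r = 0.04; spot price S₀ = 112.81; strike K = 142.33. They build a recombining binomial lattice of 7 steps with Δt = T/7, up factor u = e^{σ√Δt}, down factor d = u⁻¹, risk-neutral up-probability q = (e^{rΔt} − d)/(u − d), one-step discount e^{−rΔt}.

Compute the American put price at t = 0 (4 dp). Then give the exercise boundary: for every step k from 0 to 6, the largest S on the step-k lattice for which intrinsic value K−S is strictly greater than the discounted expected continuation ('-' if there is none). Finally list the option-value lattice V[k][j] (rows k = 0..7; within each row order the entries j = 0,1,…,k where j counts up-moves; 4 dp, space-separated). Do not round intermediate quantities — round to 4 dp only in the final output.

Δt=0.22843, u=1.22289, d=0.81774, q=0.47252, disc=e^(-rΔt)=0.99090
k=7 terminal: V=max(K-S,0) → 114.7467 101.0806 80.6436 50.0810 4.3762 0.0000 0.0000 0.0000
k=6: j=0 S=33.7312 intr=108.5988 cont=107.3042 V=108.5988[EX]; j=1 S=50.4433 intr=91.8867 cont=90.5921 V=91.8867[EX]; j=2 S=75.4355 intr=66.8945 cont=65.5999 V=66.8945[EX]; j=3 S=112.8100 intr=29.5200 cont=28.2254 V=29.5200[EX]; j=4 S=168.7017 intr=0.0000 cont=2.2874 V=2.2874[hold]; j=5 S=252.2850 intr=0.0000 cont=0.0000 V=0.0000[hold]; j=6 S=377.2796 intr=0.0000 cont=0.0000 V=0.0000[hold]  S*(6)=112.8100
k=5: j=0 S=41.2494 intr=101.0806 cont=99.7860 V=101.0806[EX]; j=1 S=61.6864 intr=80.6436 cont=79.3490 V=80.6436[EX]; j=2 S=92.2490 intr=50.0810 cont=48.7864 V=50.0810[EX]; j=3 S=137.9538 intr=4.3762 cont=16.5005 V=16.5005[hold]; j=4 S=206.3030 intr=0.0000 cont=1.1956 V=1.1956[hold]; j=5 S=308.5158 intr=0.0000 cont=0.0000 V=0.0000[hold]  S*(5)=92.2490
k=4: j=0 S=50.4433 intr=91.8867 cont=90.5921 V=91.8867[EX]; j=1 S=75.4355 intr=66.8945 cont=65.5999 V=66.8945[EX]; j=2 S=112.8100 intr=29.5200 cont=33.9023 V=33.9023[hold]; j=3 S=168.7017 intr=0.0000 cont=9.1843 V=9.1843[hold]; j=4 S=252.2850 intr=0.0000 cont=0.6249 V=0.6249[hold]  S*(4)=75.4355
k=3: j=0 S=61.6864 intr=80.6436 cont=79.3490 V=80.6436[EX]; j=1 S=92.2490 intr=50.0810 cont=50.8383 V=50.8383[hold]; j=2 S=137.9538 intr=4.3762 cont=22.0204 V=22.0204[hold]; j=3 S=206.3030 intr=0.0000 cont=5.0931 V=5.0931[hold]  S*(3)=61.6864
k=2: j=0 S=75.4355 intr=66.8945 cont=65.9546 V=66.8945[EX]; j=1 S=112.8100 intr=29.5200 cont=36.8827 V=36.8827[hold]; j=2 S=168.7017 intr=0.0000 cont=13.8943 V=13.8943[hold]  S*(2)=75.4355
k=1: j=0 S=92.2490 intr=50.0810 cont=52.2338 V=52.2338[hold]; j=1 S=137.9538 intr=4.3762 cont=25.7835 V=25.7835[hold]  S*(1)=-
k=0: j=0 S=112.8100 intr=29.5200 cont=39.3741 V=39.3741[hold]  S*(0)=-

price = 39.3741
boundary = - - 75.4355 61.6864 75.4355 92.2490 112.8100
tree:
39.3741
52.2338 25.7835
66.8945 36.8827 13.8943
80.6436 50.8383 22.0204 5.0931
91.8867 66.8945 33.9023 9.1843 0.6249
101.0806 80.6436 50.0810 16.5005 1.1956 0.0000
108.5988 91.8867 66.8945 29.5200 2.2874 0.0000 0.0000
114.7467 101.0806 80.6436 50.0810 4.3762 0.0000 0.0000 0.0000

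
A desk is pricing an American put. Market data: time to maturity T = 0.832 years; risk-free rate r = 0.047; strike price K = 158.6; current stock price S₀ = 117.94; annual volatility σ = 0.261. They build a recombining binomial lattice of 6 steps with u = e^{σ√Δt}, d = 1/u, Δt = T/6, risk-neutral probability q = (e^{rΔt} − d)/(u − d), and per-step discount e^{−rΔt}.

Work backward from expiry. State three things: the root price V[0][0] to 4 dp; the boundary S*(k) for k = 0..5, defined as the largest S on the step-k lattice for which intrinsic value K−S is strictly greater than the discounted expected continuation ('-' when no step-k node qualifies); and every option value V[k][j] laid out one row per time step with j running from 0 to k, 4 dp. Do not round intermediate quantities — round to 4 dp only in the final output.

price = 40.6600
boundary = 117.9400 107.0167 117.9400 107.0167 117.9400 129.9783
tree:
40.6600
51.5833 29.6132
61.4949 40.6600 19.3502
70.4885 51.5833 28.7989 10.4953
78.6492 61.4949 40.6600 17.7409 3.6492
86.0540 70.4885 51.5833 28.6217 7.4855 0.0000
92.7730 78.6492 61.4949 40.6600 15.3547 0.0000 0.0000

Δt=0.13867, u=1.10207, d=0.90738, q=0.50931, disc=e^(-rΔt)=0.99350
k=6 terminal: V=max(K-S,0) → 92.7730 78.6492 61.4949 40.6600 15.3547 0.0000 0.0000
k=5: j=0 S=72.5460 intr=86.0540 cont=85.0237 V=86.0540[EX]; j=1 S=88.1115 intr=70.4885 cont=69.4582 V=70.4885[EX]; j=2 S=107.0167 intr=51.5833 cont=50.5530 V=51.5833[EX]; j=3 S=129.9783 intr=28.6217 cont=27.5915 V=28.6217[EX]; j=4 S=157.8664 intr=0.7336 cont=7.4855 V=7.4855[hold]; j=5 S=191.7383 intr=0.0000 cont=0.0000 V=0.0000[hold]  S*(5)=129.9783
k=4: j=0 S=79.9508 intr=78.6492 cont=77.6189 V=78.6492[EX]; j=1 S=97.1051 intr=61.4949 cont=60.4646 V=61.4949[EX]; j=2 S=117.9400 intr=40.6600 cont=39.6297 V=40.6600[EX]; j=3 S=143.2453 intr=15.3547 cont=17.7409 V=17.7409[hold]; j=4 S=173.9800 intr=0.0000 cont=3.6492 V=3.6492[hold]  S*(4)=117.9400
k=3: j=0 S=88.1115 intr=70.4885 cont=69.4582 V=70.4885[EX]; j=1 S=107.0167 intr=51.5833 cont=50.5530 V=51.5833[EX]; j=2 S=129.9783 intr=28.6217 cont=28.7989 V=28.7989[hold]; j=3 S=157.8664 intr=0.7336 cont=10.4953 V=10.4953[hold]  S*(3)=107.0167
k=2: j=0 S=97.1051 intr=61.4949 cont=60.4646 V=61.4949[EX]; j=1 S=117.9400 intr=40.6600 cont=39.7193 V=40.6600[EX]; j=2 S=143.2453 intr=15.3547 cont=19.3502 V=19.3502[hold]  S*(2)=117.9400
k=1: j=0 S=107.0167 intr=51.5833 cont=50.5530 V=51.5833[EX]; j=1 S=129.9783 intr=28.6217 cont=29.6132 V=29.6132[hold]  S*(1)=107.0167
k=0: j=0 S=117.9400 intr=40.6600 cont=40.1314 V=40.6600[EX]  S*(0)=117.9400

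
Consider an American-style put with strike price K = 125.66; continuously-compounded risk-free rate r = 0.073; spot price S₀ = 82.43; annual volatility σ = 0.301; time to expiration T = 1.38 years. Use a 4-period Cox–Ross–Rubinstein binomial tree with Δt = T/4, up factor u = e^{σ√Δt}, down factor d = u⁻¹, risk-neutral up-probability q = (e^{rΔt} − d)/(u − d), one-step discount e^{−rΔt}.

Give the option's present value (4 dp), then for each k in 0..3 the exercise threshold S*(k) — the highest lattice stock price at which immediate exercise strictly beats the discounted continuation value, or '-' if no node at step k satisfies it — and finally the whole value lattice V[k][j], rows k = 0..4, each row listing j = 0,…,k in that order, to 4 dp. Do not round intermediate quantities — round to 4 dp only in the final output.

price = 43.2300
boundary = 82.4300 69.0722 82.4300 98.3711
tree:
43.2300
56.5878 27.3861
67.7810 43.2300 14.5275
77.1603 56.5878 27.2889 3.8067
85.0197 67.7810 43.2300 8.2650 0.0000

Δt=0.34500  u=1.19339  d=0.83795  q=0.52767  discount=0.97513
step 4 (expiry): payoffs max(K−S,0) = 85.0197 67.7810 43.2300 8.2650 0.0000
step 3: (k=3,j=0): S=48.4997, (K−S)⁺=77.1603, hold=74.0351 ⇒ V=77.1603 exercise | (k=3,j=1): S=69.0722, (K−S)⁺=56.5878, hold=53.4626 ⇒ V=56.5878 exercise | (k=3,j=2): S=98.3711, (K−S)⁺=27.2889, hold=24.1637 ⇒ V=27.2889 exercise | (k=3,j=3): S=140.0980, (K−S)⁺=0.0000, hold=3.8067 ⇒ V=3.8067 continue  boundary S*=98.3711
step 2: (k=2,j=0): S=57.8790, (K−S)⁺=67.7810, hold=64.6558 ⇒ V=67.7810 exercise | (k=2,j=1): S=82.4300, (K−S)⁺=43.2300, hold=40.1048 ⇒ V=43.2300 exercise | (k=2,j=2): S=117.3950, (K−S)⁺=8.2650, hold=14.5275 ⇒ V=14.5275 continue  boundary S*=82.4300
step 1: (k=1,j=0): S=69.0722, (K−S)⁺=56.5878, hold=53.4626 ⇒ V=56.5878 exercise | (k=1,j=1): S=98.3711, (K−S)⁺=27.2889, hold=27.3861 ⇒ V=27.3861 continue  boundary S*=69.0722
step 0: (k=0,j=0): S=82.4300, (K−S)⁺=43.2300, hold=40.1548 ⇒ V=43.2300 exercise  boundary S*=82.4300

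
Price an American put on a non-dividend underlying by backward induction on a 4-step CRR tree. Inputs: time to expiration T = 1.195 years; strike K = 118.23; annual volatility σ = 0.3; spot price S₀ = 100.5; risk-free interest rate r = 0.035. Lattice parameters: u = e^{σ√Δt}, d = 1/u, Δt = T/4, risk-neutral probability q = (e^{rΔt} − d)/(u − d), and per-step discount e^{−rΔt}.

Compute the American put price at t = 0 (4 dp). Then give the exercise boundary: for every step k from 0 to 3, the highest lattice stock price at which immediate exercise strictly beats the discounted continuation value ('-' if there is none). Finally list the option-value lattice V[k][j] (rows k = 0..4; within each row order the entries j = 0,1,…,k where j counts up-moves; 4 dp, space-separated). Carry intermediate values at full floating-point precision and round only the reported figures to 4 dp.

price = 22.9327
boundary = - - 72.4002 85.3008
tree:
22.9327
33.2522 12.7260
45.8298 20.9258 4.4983
56.7793 32.9292 8.9306 0.0000
66.0728 45.8298 17.7300 0.0000 0.0000

params: Δt=0.29875 u=1.17818 d=0.84876 q=0.49101 e^(-rΔt)=0.98960
t_4 payoffs: 66.0728 45.8298 17.7300 0.0000 0.0000
t_3: node(3,0) S=61.4507 payoff=56.7793 vs cont=55.5495 → 56.7793 [stop]  node(3,1) S=85.3008 payoff=32.9292 vs cont=31.6994 → 32.9292 [stop]  node(3,2) S=118.4075 payoff=0.0000 vs cont=8.9306 → 8.9306 [wait]  node(3,3) S=164.3634 payoff=0.0000 vs cont=0.0000 → 0.0000 [wait]  ⇒ S*(3)=85.3008
t_2: node(2,0) S=72.4002 payoff=45.8298 vs cont=44.6000 → 45.8298 [stop]  node(2,1) S=100.5000 payoff=17.7300 vs cont=20.9258 → 20.9258 [wait]  node(2,2) S=139.5058 payoff=0.0000 vs cont=4.4983 → 4.4983 [wait]  ⇒ S*(2)=72.4002
t_1: node(1,0) S=85.3008 payoff=32.9292 vs cont=33.2522 → 33.2522 [wait]  node(1,1) S=118.4075 payoff=0.0000 vs cont=12.7260 → 12.7260 [wait]  ⇒ S*(1)=-
t_0: node(0,0) S=100.5000 payoff=17.7300 vs cont=22.9327 → 22.9327 [wait]  ⇒ S*(0)=-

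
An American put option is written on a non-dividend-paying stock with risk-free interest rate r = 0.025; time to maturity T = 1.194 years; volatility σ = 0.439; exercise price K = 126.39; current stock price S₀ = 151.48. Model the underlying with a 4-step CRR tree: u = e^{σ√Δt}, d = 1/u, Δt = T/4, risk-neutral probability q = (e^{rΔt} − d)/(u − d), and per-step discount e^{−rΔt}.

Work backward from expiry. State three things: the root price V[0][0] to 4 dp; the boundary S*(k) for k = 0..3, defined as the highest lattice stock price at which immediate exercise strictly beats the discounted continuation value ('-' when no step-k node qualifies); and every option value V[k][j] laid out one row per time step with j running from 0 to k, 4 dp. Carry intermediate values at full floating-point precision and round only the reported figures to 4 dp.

price = 15.2732
boundary = - - - 73.7668
tree:
15.2732
23.9681 5.1425
36.3986 9.5202 0.0000
52.6232 17.6246 0.0000 0.0000
68.3542 32.6283 0.0000 0.0000 0.0000

Δt=0.29850, u=1.27106, d=0.78675, q=0.45579, disc=e^(-rΔt)=0.99257
k=4 terminal: V=max(K-S,0) → 68.3542 32.6283 0.0000 0.0000 0.0000
k=3: j=0 S=73.7668 intr=52.6232 cont=51.6835 V=52.6232[EX]; j=1 S=119.1765 intr=7.2135 cont=17.6246 V=17.6246[hold]; j=2 S=192.5396 intr=0.0000 cont=0.0000 V=0.0000[hold]; j=3 S=311.0640 intr=0.0000 cont=0.0000 V=0.0000[hold]  S*(3)=73.7668
k=2: j=0 S=93.7617 intr=32.6283 cont=36.3986 V=36.3986[hold]; j=1 S=151.4800 intr=0.0000 cont=9.5202 V=9.5202[hold]; j=2 S=244.7287 intr=0.0000 cont=0.0000 V=0.0000[hold]  S*(2)=-
k=1: j=0 S=119.1765 intr=7.2135 cont=23.9681 V=23.9681[hold]; j=1 S=192.5396 intr=0.0000 cont=5.1425 V=5.1425[hold]  S*(1)=-
k=0: j=0 S=151.4800 intr=0.0000 cont=15.2732 V=15.2732[hold]  S*(0)=-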